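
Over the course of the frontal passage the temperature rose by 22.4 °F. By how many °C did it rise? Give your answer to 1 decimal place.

12.4 °C

For a temperature change the 32° offset cancels: Δ°C = 22.4 × 0.5556 = 12.4 °C.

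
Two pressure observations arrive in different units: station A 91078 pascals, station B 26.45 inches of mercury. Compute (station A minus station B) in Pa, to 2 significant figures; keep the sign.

1500 Pa

station B: 26.45 inHg = 89569.99 Pa.
Difference: 91078.00 − 89569.99 = 1500 Pa.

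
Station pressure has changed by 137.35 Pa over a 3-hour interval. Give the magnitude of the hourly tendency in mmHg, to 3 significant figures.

0.343 mmHg per hour

137.35 Pa / 3 h × 0.00750062 mmHg/Pa = 0.343 mmHg/h.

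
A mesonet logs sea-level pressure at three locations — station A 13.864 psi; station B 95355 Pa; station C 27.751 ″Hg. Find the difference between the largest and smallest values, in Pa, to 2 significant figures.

1600 Pa

station A: 13.864 psi = 95588.92 Pa.
station C: 27.751 inHg = 93975.68 Pa.
Spread: 95588.92 − 93975.68 = 1600 Pa.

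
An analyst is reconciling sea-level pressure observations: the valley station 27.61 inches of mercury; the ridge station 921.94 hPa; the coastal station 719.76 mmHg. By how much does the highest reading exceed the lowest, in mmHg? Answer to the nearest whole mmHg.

28 mmHg

the valley station: 27.61 inHg = 701.29 mmHg.
the ridge station: 921.94 hPa = 691.51 mmHg.
Spread: 719.76 − 691.51 = 28 mmHg.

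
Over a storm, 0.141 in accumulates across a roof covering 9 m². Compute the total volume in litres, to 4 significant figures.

Depth: 0.141 in × 25.4 = 3.5814 mm.
1 mm over 1 m² is 1 L, so volume = 3.5814 × 9 = 32.2326 L ≈ 32.23 L.

32.23 litres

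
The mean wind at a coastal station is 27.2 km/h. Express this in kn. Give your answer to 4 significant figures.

14.69 kt

1 km/h = 0.539957 kt, so 27.2 × 0.539957 = 14.69 kt.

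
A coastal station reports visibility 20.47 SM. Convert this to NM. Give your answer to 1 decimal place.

1 SM = 0.868976 nmi, so 20.47 × 0.868976 = 17.8 nmi.

17.8 nmi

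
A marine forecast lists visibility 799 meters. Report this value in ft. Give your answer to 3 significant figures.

2620 ft

1 m = 3.28084 ft, so 799 × 3.28084 = 2620 ft.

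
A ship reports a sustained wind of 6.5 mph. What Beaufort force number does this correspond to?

Beaufort force 2

6.5 mph = 2.9 m/s, which is Beaufort 2 (light breeze, 1.6–3.3 m/s).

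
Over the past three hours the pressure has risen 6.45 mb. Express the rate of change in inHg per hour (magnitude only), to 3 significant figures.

6.45 mb / 3 h × 0.02953 inHg/mb = 0.0635 inHg/h.

0.0635 inHg per hour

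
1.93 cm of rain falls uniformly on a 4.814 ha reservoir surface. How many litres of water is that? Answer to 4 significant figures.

929100 litres

Depth: 1.93 cm × 10 = 19.3 mm.
Area: 4.814 ha = 48140 m².
1 mm over 1 m² is 1 L, so volume = 19.3 × 48140 = 929102 L ≈ 929100 L.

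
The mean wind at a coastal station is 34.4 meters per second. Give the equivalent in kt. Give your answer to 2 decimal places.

1 m/s = 1.94384 kt, so 34.4 × 1.94384 = 66.87 kt.

66.87 kt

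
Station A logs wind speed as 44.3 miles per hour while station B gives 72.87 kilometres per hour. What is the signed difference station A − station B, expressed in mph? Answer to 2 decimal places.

-0.98 mph

station B: 72.87 km/h = 45.2793 mph.
Difference: 44.3000 − 45.2793 = -0.98 mph.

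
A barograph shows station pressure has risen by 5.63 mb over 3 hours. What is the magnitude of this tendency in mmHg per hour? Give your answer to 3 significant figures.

1.41 mmHg per hour

5.63 mb / 3 h × 0.750062 mmHg/mb = 1.41 mmHg/h.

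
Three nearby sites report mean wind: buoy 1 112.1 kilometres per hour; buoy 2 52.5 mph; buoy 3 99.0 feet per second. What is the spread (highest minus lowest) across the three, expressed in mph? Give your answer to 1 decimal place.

17.2 mph

buoy 1: 112.1 km/h = 69.656 mph.
buoy 3: 99.0 ft/s = 67.500 mph.
Spread: 69.656 − 52.500 = 17.2 mph.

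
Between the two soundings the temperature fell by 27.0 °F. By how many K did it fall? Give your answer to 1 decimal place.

For a temperature change the 32° offset cancels: ΔK = 27.0 × 0.5556 = 15.0 K.

15.0 K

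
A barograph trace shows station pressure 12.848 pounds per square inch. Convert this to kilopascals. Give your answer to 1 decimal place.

1 psi = 6.89476 kPa, so 12.848 × 6.89476 = 88.6 kPa.

88.6 kPa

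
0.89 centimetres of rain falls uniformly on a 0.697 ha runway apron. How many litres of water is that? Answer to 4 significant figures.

62030 litres

Depth: 0.89 cm × 10 = 8.9 mm.
Area: 0.697 ha = 6970 m².
1 mm over 1 m² is 1 L, so volume = 8.9 × 6970 = 62033 L ≈ 62030 L.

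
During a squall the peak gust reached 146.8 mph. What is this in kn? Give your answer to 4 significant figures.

1 mph = 0.868976 kt, so 146.8 × 0.868976 = 127.6 kt.

127.6 kt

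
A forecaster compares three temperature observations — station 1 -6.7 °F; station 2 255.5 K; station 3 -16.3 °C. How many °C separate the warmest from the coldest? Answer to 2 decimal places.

5.20 °C

station 1: -6.7 °F = -21.500 °C.
station 2: 255.5 K = -17.650 °C.
Spread: (-16.300) − (-21.500) = 5.200 °C.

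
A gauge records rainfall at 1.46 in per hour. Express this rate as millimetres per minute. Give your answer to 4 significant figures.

1.46 in/hour × 25.4 mm/in × 0.0166667 hour/minute = 0.6181 mm/minute.

0.6181 mm/minute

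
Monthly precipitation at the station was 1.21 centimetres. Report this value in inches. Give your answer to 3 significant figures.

0.476 in

1 cm = 0.393701 in, so 1.21 × 0.393701 = 0.476 in.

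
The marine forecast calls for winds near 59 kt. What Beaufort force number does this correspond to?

Beaufort force 11

59 kt lies in the Beaufort 11 band (violent storm, 56–63 kt).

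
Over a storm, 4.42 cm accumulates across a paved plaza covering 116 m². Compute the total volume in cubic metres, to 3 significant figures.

Depth: 4.42 cm × 10 = 44.2 mm.
1 mm over 1 m² is 1 L, so volume = 44.2 × 116 = 5127.2 L = 5.13 m³.

5.13 cubic metres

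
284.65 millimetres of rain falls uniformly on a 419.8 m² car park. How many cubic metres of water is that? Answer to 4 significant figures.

119.5 cubic metres

1 mm over 1 m² is 1 L, so volume = 284.65 × 419.8 = 119496.07 L = 119.5 m³.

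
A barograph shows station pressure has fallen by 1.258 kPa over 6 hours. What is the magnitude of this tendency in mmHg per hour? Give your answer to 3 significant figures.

1.57 mmHg per hour

1.258 kPa / 6 h × 7.50062 mmHg/kPa = 1.57 mmHg/h.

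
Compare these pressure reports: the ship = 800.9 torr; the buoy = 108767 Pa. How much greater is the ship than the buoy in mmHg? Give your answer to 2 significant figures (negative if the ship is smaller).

-15 mmHg

the buoy: 108767 Pa = 815.82 mmHg.
Difference: 800.90 − 815.82 = -15 mmHg.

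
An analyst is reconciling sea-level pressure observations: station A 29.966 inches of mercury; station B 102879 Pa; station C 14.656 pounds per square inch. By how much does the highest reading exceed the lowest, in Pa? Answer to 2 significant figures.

1800 Pa

station A: 29.966 inHg = 101476.53 Pa.
station C: 14.656 psi = 101049.56 Pa.
Spread: 102879.00 − 101049.56 = 1800 Pa.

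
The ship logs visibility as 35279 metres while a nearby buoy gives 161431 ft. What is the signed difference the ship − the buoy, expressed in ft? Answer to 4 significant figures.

the ship: 35279 m = 115744.75 ft.
Difference: 115744.75 − 161431.00 = -45690 ft.

-45690 ft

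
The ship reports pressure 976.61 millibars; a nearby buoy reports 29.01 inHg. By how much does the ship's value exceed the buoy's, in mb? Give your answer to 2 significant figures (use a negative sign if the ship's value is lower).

the buoy: 29.01 inHg = 982.391 mb.
Difference: 976.610 − 982.391 = -5.8 mb.

-5.8 mb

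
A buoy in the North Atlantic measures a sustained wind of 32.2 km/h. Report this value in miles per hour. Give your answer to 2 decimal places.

1 km/h = 0.621371 mph, so 32.2 × 0.621371 = 20.01 mph.

20.01 mph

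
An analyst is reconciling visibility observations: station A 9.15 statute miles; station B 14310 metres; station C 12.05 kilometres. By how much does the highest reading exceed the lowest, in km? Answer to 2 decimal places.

2.68 km

station A: 9.15 SM = 14.7255 km.
station B: 14310 m = 14.3100 km.
Spread: 14.7255 − 12.0500 = 2.68 km.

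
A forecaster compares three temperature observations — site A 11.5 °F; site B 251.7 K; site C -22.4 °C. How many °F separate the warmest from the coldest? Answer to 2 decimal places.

site A: 11.5 °F = -11.389 °C.
site B: 251.7 K = -21.450 °C.
Spread: (-11.389) − (-22.400) = 11.011 °C = 19.82 °F.

19.82 °F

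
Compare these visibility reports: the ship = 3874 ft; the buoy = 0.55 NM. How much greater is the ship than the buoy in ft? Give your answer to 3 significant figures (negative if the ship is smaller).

the buoy: 0.55 nmi = 3341.86 ft.
Difference: 3874.00 − 3341.86 = 532 ft.

532 ft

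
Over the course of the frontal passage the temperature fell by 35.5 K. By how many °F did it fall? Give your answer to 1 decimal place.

63.9 °F

Converting a difference, only the 9/5 scale factor applies: Δ°F = 35.5 × 1.8 = 63.9 °F.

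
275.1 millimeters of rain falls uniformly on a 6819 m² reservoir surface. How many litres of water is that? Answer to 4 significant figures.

1876000 litres

1 mm over 1 m² is 1 L, so volume = 275.1 × 6819 = 1875906.9 L ≈ 1876000 L.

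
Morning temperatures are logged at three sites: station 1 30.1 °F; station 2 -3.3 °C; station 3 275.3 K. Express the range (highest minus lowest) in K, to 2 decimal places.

station 1: 30.1 °F = -1.056 °C.
station 3: 275.3 K = 2.150 °C.
Spread: 2.150 − (-3.300) = 5.450 °C.

5.45 K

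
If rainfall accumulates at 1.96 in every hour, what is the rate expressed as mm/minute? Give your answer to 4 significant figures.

0.8297 mm/minute

1.96 in/hour × 25.4 mm/in × 0.0166667 hour/minute = 0.8297 mm/minute.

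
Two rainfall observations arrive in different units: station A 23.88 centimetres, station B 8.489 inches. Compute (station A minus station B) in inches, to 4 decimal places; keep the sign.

station A: 23.88 cm = 9.401575 in.
Difference: 9.401575 − 8.489000 = 0.9126 in.

0.9126 in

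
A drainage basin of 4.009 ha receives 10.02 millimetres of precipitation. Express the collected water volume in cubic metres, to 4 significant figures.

401.7 cubic metres

Area: 4.009 ha = 40090 m².
1 mm over 1 m² is 1 L, so volume = 10.02 × 40090 = 401701.8 L = 401.7 m³.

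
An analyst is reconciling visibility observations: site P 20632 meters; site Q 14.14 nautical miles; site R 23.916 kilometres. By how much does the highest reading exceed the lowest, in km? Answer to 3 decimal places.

5.555 km

site P: 20632 m = 20.63200 km.
site Q: 14.14 nmi = 26.18728 km.
Spread: 26.18728 − 20.63200 = 5.555 km.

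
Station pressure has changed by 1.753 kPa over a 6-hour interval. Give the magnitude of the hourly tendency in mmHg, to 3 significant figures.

2.19 mmHg per hour

1.753 kPa / 6 h × 7.50062 mmHg/kPa = 2.19 mmHg/h.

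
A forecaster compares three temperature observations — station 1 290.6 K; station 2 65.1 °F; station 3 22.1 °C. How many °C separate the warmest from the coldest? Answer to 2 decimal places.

4.65 °C

station 1: 290.6 K = 17.450 °C.
station 2: 65.1 °F = 18.389 °C.
Spread: 22.100 − 17.450 = 4.650 °C.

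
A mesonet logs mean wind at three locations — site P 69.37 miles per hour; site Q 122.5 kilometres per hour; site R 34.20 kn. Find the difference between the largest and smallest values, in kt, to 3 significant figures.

site P: 69.37 mph = 60.281 kt.
site Q: 122.5 km/h = 66.145 kt.
Spread: 66.145 − 34.200 = 31.9 kt.

31.9 kt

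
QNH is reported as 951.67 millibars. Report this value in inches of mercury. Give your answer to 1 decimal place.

1 mb = 0.02953 inHg, so 951.67 × 0.02953 = 28.1 inHg.

28.1 inHg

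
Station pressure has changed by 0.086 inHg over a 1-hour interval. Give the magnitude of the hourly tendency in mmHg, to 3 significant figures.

0.086 inHg / 1 h × 25.4 mmHg/inHg = 2.18 mmHg/h.

2.18 mmHg per hour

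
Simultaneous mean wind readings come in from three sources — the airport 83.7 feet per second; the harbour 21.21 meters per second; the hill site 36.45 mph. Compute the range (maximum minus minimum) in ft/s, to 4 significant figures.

the harbour: 21.21 m/s = 69.5866 ft/s.
the hill site: 36.45 mph = 53.4600 ft/s.
Spread: 83.7000 − 53.4600 = 30.24 ft/s.

30.24 ft/s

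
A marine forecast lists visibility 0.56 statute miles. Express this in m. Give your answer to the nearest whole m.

901 m

1 SM = 1609.34 m, so 0.56 × 1609.34 = 901 m.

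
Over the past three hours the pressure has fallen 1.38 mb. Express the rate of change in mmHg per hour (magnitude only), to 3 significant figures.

0.345 mmHg per hour

1.38 mb / 3 h × 0.750062 mmHg/mb = 0.345 mmHg/h.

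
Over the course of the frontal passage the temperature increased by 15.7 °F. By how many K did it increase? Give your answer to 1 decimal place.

8.7 K

For a temperature change the 32° offset cancels: ΔK = 15.7 × 0.5556 = 8.7 K.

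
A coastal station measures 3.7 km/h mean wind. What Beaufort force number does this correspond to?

Beaufort force 1

3.7 km/h = 1.0 m/s, which is Beaufort 1 (light air, 0.3–1.5 m/s).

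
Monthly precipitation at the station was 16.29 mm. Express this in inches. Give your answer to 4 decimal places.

0.6413 in

1 mm = 0.0393701 in, so 16.29 × 0.0393701 = 0.6413 in.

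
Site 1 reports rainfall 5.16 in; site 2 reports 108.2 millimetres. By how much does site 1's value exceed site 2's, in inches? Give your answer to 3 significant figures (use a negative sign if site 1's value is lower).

site 2: 108.2 mm = 4.25984 in.
Difference: 5.16000 − 4.25984 = 0.900 in.

0.900 in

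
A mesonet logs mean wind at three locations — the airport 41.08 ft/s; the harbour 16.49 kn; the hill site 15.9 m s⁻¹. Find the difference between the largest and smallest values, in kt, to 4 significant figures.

14.42 kt

the airport: 41.08 ft/s = 24.3392 kt.
the hill site: 15.9 m/s = 30.9071 kt.
Spread: 30.9071 − 16.4900 = 14.42 kt.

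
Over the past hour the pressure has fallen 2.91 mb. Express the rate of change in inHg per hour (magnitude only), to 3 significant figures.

0.0859 inHg per hour

2.91 mb / 1 h × 0.02953 inHg/mb = 0.0859 inHg/h.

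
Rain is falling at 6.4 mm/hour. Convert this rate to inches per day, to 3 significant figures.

6.4 mm/hour × 0.0393701 in/mm × 24 hour/day = 6.05 in/day.

6.05 in/day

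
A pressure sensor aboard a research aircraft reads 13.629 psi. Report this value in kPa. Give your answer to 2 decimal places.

93.97 kPa

1 psi = 6.89476 kPa, so 13.629 × 6.89476 = 93.97 kPa.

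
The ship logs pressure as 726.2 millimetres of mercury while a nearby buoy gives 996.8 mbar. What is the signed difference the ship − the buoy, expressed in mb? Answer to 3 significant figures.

the ship: 726.2 mmHg = 968.187 mb.
Difference: 968.187 − 996.800 = -28.6 mb.

-28.6 mb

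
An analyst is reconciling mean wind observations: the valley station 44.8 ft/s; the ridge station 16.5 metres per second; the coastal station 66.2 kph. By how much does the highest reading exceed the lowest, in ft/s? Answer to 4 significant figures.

15.53 ft/s

the ridge station: 16.5 m/s = 54.1339 ft/s.
the coastal station: 66.2 km/h = 60.3310 ft/s.
Spread: 60.3310 − 44.8000 = 15.53 ft/s.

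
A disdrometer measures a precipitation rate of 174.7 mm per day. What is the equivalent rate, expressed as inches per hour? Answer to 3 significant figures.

0.287 in/hour

174.7 mm/day × 0.0393701 in/mm × 0.0416667 day/hour = 0.287 in/hour.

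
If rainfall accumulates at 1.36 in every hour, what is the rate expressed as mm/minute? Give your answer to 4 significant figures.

1.36 in/hour × 25.4 mm/in × 0.0166667 hour/minute = 0.5757 mm/minute.

0.5757 mm/minute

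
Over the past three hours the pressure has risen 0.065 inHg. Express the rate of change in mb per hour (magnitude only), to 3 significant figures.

0.734 mb per hour

0.065 inHg / 3 h × 33.8639 mb/inHg = 0.734 mb/h.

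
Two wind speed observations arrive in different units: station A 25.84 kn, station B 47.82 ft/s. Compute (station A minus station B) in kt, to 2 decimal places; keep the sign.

station B: 47.82 ft/s = 28.3326 kt.
Difference: 25.8400 − 28.3326 = -2.49 kt.

-2.49 kt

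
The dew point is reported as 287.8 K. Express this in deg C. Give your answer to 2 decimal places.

°C = 287.8 − 273.15 = 14.65 °C.

14.65 °C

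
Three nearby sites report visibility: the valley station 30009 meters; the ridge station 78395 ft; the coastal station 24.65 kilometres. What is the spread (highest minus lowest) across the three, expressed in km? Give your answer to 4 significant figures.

6.114 km

the valley station: 30009 m = 30.00900 km.
the ridge station: 78395 ft = 23.89480 km.
Spread: 30.00900 − 23.89480 = 6.114 km.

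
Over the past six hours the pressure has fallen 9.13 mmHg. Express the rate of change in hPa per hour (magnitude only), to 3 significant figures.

9.13 mmHg / 6 h × 1.33322 hPa/mmHg = 2.03 hPa/h.

2.03 hPa per hour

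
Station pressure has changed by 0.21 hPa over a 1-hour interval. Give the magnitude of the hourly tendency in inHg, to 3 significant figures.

0.21 hPa / 1 h × 0.02953 inHg/hPa = 0.00620 inHg/h.

0.00620 inHg per hour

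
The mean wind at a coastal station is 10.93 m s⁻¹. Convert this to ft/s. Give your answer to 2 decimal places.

1 m/s = 3.28084 ft/s, so 10.93 × 3.28084 = 35.86 ft/s.

35.86 ft/s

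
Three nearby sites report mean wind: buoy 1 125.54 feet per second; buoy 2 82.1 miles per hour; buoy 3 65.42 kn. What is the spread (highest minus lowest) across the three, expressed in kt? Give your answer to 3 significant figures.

8.96 kt

buoy 1: 125.54 ft/s = 74.3804 kt.
buoy 2: 82.1 mph = 71.3429 kt.
Spread: 74.3804 − 65.4200 = 8.96 kt.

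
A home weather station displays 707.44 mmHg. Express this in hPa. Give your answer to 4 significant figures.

943.2 hPa

1 mmHg = 1.33322 hPa, so 707.44 × 1.33322 = 943.2 hPa.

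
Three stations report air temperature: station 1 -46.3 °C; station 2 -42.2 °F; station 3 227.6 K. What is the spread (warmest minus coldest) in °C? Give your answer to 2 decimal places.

5.08 °C

station 2: -42.2 °F = -41.222 °C.
station 3: 227.6 K = -45.550 °C.
Spread: (-41.222) − (-46.300) = 5.078 °C.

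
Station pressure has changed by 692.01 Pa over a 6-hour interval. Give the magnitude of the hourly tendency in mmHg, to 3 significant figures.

692.01 Pa / 6 h × 0.00750062 mmHg/Pa = 0.865 mmHg/h.

0.865 mmHg per hour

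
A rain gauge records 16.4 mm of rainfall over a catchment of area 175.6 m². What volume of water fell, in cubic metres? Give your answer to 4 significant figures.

1 mm over 1 m² is 1 L, so volume = 16.4 × 175.6 = 2879.84 L = 2.880 m³.

2.880 cubic metres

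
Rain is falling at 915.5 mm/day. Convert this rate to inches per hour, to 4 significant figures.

1.502 in/hour

915.5 mm/day × 0.0393701 in/mm × 0.0416667 day/hour = 1.502 in/hour.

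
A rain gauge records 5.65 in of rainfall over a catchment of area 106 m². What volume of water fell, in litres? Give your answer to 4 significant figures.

15210 litres

Depth: 5.65 in × 25.4 = 143.51 mm.
1 mm over 1 m² is 1 L, so volume = 143.51 × 106 = 15212.06 L ≈ 15210 L.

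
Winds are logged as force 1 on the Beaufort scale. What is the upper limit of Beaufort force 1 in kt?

3 kt

Beaufort 1 (light air) spans 1–3 knots.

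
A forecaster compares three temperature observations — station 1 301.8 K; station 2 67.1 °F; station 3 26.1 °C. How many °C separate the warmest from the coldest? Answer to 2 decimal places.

9.15 °C

station 1: 301.8 K = 28.650 °C.
station 2: 67.1 °F = 19.500 °C.
Spread: 28.650 − 19.500 = 9.150 °C.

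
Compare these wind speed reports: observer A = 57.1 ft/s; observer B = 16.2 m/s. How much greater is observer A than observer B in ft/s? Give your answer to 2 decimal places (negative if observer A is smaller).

3.95 ft/s

observer B: 16.2 m/s = 53.1496 ft/s.
Difference: 57.1000 − 53.1496 = 3.95 ft/s.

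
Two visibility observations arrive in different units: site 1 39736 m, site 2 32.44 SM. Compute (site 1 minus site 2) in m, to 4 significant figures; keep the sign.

site 2: 32.44 SM = 52207.12 m.
Difference: 39736.00 − 52207.12 = -12470 m.

-12470 m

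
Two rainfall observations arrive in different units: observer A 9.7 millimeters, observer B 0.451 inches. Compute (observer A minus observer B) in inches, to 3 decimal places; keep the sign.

observer A: 9.7 mm = 0.38189 in.
Difference: 0.38189 − 0.45100 = -0.069 in.

-0.069 in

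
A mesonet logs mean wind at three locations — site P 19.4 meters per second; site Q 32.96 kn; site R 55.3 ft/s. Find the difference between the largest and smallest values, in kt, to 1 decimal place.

site P: 19.4 m/s = 37.711 kt.
site R: 55.3 ft/s = 32.764 kt.
Spread: 37.711 − 32.764 = 4.9 kt.

4.9 kt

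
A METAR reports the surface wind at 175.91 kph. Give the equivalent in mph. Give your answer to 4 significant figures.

109.3 mph

1 km/h = 0.621371 mph, so 175.91 × 0.621371 = 109.3 mph.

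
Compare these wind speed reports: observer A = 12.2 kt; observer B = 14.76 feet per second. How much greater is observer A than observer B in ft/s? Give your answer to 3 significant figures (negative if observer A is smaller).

observer A: 12.2 kt = 20.5913 ft/s.
Difference: 20.5913 − 14.7600 = 5.83 ft/s.

5.83 ft/s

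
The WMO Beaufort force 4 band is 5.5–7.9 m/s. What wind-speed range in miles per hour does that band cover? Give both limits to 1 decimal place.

5.5–7.9 m/s × 2.237 = 12.3–17.7 mph.

12.3 to 17.7 mph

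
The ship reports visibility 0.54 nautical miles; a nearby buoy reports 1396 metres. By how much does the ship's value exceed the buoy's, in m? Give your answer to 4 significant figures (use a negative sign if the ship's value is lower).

the ship: 0.54 nmi = 1000.080 m.
Difference: 1000.080 − 1396.000 = -395.9 m.

-395.9 m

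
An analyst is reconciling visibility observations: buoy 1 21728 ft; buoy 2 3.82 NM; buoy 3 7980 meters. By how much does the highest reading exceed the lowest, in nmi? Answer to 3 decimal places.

0.733 nmi

buoy 1: 21728 ft = 3.57597 nmi.
buoy 3: 7980 m = 4.30886 nmi.
Spread: 4.30886 − 3.57597 = 0.733 nmi.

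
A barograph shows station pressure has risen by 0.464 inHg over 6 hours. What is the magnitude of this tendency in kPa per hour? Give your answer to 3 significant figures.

0.464 inHg / 6 h × 3.38639 kPa/inHg = 0.262 kPa/h.

0.262 kPa per hour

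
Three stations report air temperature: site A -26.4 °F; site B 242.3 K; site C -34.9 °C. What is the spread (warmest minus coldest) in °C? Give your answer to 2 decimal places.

site A: -26.4 °F = -32.444 °C.
site B: 242.3 K = -30.850 °C.
Spread: (-30.850) − (-34.900) = 4.050 °C.

4.05 °C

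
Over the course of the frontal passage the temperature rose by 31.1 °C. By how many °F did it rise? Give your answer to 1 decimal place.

56.0 °F

A change of 1 °C equals a change of 1.8 °F: Δ°F = 31.1 × 1.8 = 56.0 °F.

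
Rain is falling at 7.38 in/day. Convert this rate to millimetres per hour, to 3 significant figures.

7.81 mm/hour

7.38 in/day × 25.4 mm/in × 0.0416667 day/hour = 7.81 mm/hour.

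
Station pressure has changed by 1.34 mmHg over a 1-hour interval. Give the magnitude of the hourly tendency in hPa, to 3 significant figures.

1.79 hPa per hour

1.34 mmHg / 1 h × 1.33322 hPa/mmHg = 1.79 hPa/h.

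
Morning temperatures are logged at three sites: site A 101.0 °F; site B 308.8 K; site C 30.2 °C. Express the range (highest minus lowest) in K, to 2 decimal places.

8.13 K

site A: 101.0 °F = 38.333 °C.
site B: 308.8 K = 35.650 °C.
Spread: 38.333 − 30.200 = 8.133 °C.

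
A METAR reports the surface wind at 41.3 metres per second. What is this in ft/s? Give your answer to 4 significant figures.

135.5 ft/s

1 m/s = 3.28084 ft/s, so 41.3 × 3.28084 = 135.5 ft/s.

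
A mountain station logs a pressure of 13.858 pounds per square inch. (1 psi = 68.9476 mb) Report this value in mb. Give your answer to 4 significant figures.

955.5 mb

1 psi = 68.9476 mb, so 13.858 × 68.9476 = 955.5 mb.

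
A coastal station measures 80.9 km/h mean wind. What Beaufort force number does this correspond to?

Beaufort force 9

80.9 km/h = 22.5 m/s, which is Beaufort 9 (strong gale, 20.8–24.4 m/s).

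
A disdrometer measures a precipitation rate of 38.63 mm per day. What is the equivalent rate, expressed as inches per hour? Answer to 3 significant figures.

0.0634 in/hour

38.63 mm/day × 0.0393701 in/mm × 0.0416667 day/hour = 0.0634 in/hour.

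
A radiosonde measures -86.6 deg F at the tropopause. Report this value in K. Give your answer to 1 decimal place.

207.3 K

First to °C: -65.89 °C.
Then to K: 207.3 K.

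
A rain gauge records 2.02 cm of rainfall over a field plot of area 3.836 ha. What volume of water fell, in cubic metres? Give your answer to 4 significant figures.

774.9 cubic metres

Depth: 2.02 cm × 10 = 20.2 mm.
Area: 3.836 ha = 38360 m².
1 mm over 1 m² is 1 L, so volume = 20.2 × 38360 = 774872 L = 774.9 m³.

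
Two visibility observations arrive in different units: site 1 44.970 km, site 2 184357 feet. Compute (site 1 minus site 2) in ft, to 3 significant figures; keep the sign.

site 1: 44.970 km = 147539.37 ft.
Difference: 147539.37 − 184357.00 = -36800 ft.

-36800 ft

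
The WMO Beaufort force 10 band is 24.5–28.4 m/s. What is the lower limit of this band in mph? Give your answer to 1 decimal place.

54.8 mph

24.5–28.4 m/s × 2.237 = 54.8–63.5 mph.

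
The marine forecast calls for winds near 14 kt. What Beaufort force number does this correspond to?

Beaufort force 4

14 kt lies in the Beaufort 4 band (moderate breeze, 11–16 kt).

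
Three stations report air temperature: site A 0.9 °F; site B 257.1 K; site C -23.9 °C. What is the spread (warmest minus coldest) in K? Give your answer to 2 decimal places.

7.85 K

site A: 0.9 °F = -17.278 °C.
site B: 257.1 K = -16.050 °C.
Spread: (-16.050) − (-23.900) = 7.850 °C.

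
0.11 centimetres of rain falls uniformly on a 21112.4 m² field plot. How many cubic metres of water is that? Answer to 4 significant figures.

Depth: 0.11 cm × 10 = 1.1 mm.
1 mm over 1 m² is 1 L, so volume = 1.1 × 21112.4 = 23223.64 L = 23.22 m³.

23.22 cubic metres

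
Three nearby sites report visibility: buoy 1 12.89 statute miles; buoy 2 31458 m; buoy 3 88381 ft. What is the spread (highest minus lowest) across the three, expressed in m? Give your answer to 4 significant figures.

10710 m

buoy 1: 12.89 SM = 20744.44 m.
buoy 3: 88381 ft = 26938.53 m.
Spread: 31458.00 − 20744.44 = 10710 m.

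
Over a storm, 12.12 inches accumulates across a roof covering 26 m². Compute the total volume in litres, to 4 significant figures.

Depth: 12.12 in × 25.4 = 307.848 mm.
1 mm over 1 m² is 1 L, so volume = 307.848 × 26 = 8004.048 L ≈ 8004 L.

8004 litres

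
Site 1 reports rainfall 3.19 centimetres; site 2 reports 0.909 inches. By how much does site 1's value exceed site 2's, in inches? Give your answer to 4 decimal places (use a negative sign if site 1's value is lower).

site 1: 3.19 cm = 1.255906 in.
Difference: 1.255906 − 0.909000 = 0.3469 in.

0.3469 in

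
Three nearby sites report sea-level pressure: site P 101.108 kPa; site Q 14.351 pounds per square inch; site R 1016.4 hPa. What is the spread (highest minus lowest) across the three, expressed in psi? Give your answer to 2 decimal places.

0.39 psi

site P: 101.108 kPa = 14.6645 psi.
site R: 1016.4 hPa = 14.7416 psi.
Spread: 14.7416 − 14.3510 = 0.39 psi.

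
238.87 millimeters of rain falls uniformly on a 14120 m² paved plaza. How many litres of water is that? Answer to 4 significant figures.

1 mm over 1 m² is 1 L, so volume = 238.87 × 14120 = 3372844.4 L ≈ 3373000 L.

3373000 litres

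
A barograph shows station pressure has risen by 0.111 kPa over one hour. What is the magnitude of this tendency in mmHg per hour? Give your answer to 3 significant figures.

0.111 kPa / 1 h × 7.50062 mmHg/kPa = 0.833 mmHg/h.

0.833 mmHg per hour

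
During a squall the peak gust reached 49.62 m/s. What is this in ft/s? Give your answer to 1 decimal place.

1 m/s = 3.28084 ft/s, so 49.62 × 3.28084 = 162.8 ft/s.

162.8 ft/s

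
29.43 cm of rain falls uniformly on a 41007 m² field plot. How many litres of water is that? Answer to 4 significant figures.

Depth: 29.43 cm × 10 = 294.3 mm.
1 mm over 1 m² is 1 L, so volume = 294.3 × 41007 = 12068360 L ≈ 12070000 L.

12070000 litres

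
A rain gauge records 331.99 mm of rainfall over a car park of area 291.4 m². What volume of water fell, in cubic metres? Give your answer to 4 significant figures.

1 mm over 1 m² is 1 L, so volume = 331.99 × 291.4 = 96741.886 L = 96.74 m³.

96.74 cubic metres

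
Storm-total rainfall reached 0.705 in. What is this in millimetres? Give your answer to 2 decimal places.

17.91 mm

1 in = 25.4 mm, so 0.705 × 25.4 = 17.91 mm.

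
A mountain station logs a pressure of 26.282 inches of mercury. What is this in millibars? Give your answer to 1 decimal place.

1 inHg = 33.8639 mb, so 26.282 × 33.8639 = 890.0 mb.

890.0 mb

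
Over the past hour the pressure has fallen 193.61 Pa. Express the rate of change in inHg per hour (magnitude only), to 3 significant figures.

0.0572 inHg per hour

193.61 Pa / 1 h × 0.0002953 inHg/Pa = 0.0572 inHg/h.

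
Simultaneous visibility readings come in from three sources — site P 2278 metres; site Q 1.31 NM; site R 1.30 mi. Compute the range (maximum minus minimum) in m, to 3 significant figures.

site Q: 1.31 nmi = 2426.12 m.
site R: 1.30 SM = 2092.15 m.
Spread: 2426.12 − 2092.15 = 334 m.

334 m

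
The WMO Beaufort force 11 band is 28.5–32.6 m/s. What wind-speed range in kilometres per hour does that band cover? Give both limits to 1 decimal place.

28.5–32.6 m/s × 3.6 = 102.6–117.4 km/h.

102.6 to 117.4 km/h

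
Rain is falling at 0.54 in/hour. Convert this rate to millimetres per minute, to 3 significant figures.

0.229 mm/minute

0.54 in/hour × 25.4 mm/in × 0.0166667 hour/minute = 0.229 mm/minute.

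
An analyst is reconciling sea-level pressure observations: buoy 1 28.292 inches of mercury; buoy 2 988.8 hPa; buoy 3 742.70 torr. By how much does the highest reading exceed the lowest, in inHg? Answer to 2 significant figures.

0.95 inHg

buoy 2: 988.8 hPa = 29.1992 inHg.
buoy 3: 742.70 mmHg = 29.2402 inHg.
Spread: 29.2402 − 28.2920 = 0.95 inHg.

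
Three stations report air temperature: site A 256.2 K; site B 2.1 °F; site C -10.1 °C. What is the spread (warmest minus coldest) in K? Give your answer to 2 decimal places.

site A: 256.2 K = -16.950 °C.
site B: 2.1 °F = -16.611 °C.
Spread: (-10.100) − (-16.950) = 6.850 °C.

6.85 K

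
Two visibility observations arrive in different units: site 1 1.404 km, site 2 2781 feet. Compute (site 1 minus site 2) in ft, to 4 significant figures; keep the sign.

site 1: 1.404 km = 4606.30 ft.
Difference: 4606.30 − 2781.00 = 1825 ft.

1825 ft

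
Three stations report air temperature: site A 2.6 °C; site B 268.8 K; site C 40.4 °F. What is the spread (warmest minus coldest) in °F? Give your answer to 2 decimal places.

16.23 °F

site B: 268.8 K = -4.350 °C.
site C: 40.4 °F = 4.667 °C.
Spread: 4.667 − (-4.350) = 9.017 °C = 16.23 °F.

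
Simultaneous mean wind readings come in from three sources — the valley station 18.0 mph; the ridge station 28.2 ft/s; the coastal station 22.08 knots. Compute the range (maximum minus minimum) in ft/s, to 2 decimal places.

the valley station: 18.0 mph = 26.4000 ft/s.
the coastal station: 22.08 kt = 37.2668 ft/s.
Spread: 37.2668 − 26.4000 = 10.87 ft/s.

10.87 ft/s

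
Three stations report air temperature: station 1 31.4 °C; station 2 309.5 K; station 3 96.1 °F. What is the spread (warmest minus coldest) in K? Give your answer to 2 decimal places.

4.95 K

station 2: 309.5 K = 36.350 °C.
station 3: 96.1 °F = 35.611 °C.
Spread: 36.350 − 31.400 = 4.950 °C.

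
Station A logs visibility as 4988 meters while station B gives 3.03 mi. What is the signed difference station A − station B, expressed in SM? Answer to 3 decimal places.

0.069 SM

station A: 4988 m = 3.09940 SM.
Difference: 3.09940 − 3.03000 = 0.069 SM.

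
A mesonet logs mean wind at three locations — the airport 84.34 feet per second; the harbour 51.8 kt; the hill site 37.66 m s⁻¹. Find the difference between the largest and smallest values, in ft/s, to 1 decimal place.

the harbour: 51.8 kt = 87.429 ft/s.
the hill site: 37.66 m/s = 123.556 ft/s.
Spread: 123.556 − 84.340 = 39.2 ft/s.

39.2 ft/s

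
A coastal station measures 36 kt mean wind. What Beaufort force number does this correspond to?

36 kt lies in the Beaufort 8 band (gale, 34–40 kt).

Beaufort force 8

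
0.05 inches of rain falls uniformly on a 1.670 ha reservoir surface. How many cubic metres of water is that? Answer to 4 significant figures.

Depth: 0.05 in × 25.4 = 1.27 mm.
Area: 1.670 ha = 16700 m².
1 mm over 1 m² is 1 L, so volume = 1.27 × 16700 = 21209 L = 21.21 m³.

21.21 cubic metres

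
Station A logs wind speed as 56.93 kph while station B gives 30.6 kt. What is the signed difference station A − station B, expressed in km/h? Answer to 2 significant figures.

station B: 30.6 kt = 56.6712 km/h.
Difference: 56.9300 − 56.6712 = 0.26 km/h.

0.26 km/h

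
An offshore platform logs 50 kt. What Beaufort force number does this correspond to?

Beaufort force 10

50 kt lies in the Beaufort 10 band (storm, 48–55 kt).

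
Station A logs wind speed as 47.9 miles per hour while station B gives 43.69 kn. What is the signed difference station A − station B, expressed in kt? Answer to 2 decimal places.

-2.07 kt

station A: 47.9 mph = 41.6240 kt.
Difference: 41.6240 − 43.6900 = -2.07 kt.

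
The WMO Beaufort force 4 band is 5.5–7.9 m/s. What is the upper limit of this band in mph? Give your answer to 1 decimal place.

5.5–7.9 m/s × 2.237 = 12.3–17.7 mph.

17.7 mph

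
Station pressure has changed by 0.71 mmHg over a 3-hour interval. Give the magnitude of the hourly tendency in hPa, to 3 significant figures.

0.71 mmHg / 3 h × 1.33322 hPa/mmHg = 0.316 hPa/h.

0.316 hPa per hour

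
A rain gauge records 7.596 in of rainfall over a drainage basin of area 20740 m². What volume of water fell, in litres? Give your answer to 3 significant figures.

4000000 litres

Depth: 7.596 in × 25.4 = 192.9384 mm.
1 mm over 1 m² is 1 L, so volume = 192.9384 × 20740 = 4001542.4 L ≈ 4000000 L.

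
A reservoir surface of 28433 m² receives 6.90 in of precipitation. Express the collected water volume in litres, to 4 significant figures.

Depth: 6.90 in × 25.4 = 175.26 mm.
1 mm over 1 m² is 1 L, so volume = 175.26 × 28433 = 4983167.6 L ≈ 4983000 L.

4983000 litres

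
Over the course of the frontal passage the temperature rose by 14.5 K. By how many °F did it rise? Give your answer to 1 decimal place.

Converting a difference, only the 9/5 scale factor applies: Δ°F = 14.5 × 1.8 = 26.1 °F.

26.1 °F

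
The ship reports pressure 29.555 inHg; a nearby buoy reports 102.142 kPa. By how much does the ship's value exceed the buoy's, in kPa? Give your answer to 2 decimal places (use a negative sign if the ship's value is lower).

the ship: 29.555 inHg = 100.0847 kPa.
Difference: 100.0847 − 102.1420 = -2.06 kPa.

-2.06 kPa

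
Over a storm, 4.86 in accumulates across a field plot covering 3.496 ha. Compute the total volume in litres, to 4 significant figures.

Depth: 4.86 in × 25.4 = 123.444 mm.
Area: 3.496 ha = 34960 m².
1 mm over 1 m² is 1 L, so volume = 123.444 × 34960 = 4315602.2 L ≈ 4316000 L.

4316000 litres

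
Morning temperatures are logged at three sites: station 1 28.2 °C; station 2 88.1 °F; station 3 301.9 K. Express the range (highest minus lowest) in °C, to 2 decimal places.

2.97 °C

station 2: 88.1 °F = 31.167 °C.
station 3: 301.9 K = 28.750 °C.
Spread: 31.167 − 28.200 = 2.967 °C.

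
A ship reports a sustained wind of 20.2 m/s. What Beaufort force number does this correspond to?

20.2 m/s lies in the Beaufort 8 band (gale, 17.2–20.7 m/s).

Beaufort force 8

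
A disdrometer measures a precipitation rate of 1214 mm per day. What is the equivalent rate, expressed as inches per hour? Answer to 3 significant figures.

1214 mm/day × 0.0393701 in/mm × 0.0416667 day/hour = 1.99 in/hour.

1.99 in/hour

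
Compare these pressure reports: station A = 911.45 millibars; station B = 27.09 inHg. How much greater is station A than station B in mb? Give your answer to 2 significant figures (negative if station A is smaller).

station B: 27.09 inHg = 917.373 mb.
Difference: 911.450 − 917.373 = -5.9 mb.

-5.9 mb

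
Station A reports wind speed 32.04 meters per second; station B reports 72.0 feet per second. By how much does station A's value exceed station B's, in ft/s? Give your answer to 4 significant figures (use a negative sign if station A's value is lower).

33.12 ft/s

station A: 32.04 m/s = 105.1181 ft/s.
Difference: 105.1181 − 72.0000 = 33.12 ft/s.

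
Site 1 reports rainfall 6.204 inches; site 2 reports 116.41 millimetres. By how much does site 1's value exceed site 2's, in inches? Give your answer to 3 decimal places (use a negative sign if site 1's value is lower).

site 2: 116.41 mm = 4.58307 in.
Difference: 6.20400 − 4.58307 = 1.621 in.

1.621 in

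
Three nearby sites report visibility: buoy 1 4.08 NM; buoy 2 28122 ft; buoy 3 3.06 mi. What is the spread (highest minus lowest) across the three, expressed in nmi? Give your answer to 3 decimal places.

buoy 2: 28122 ft = 4.62829 nmi.
buoy 3: 3.06 SM = 2.65907 nmi.
Spread: 4.62829 − 2.65907 = 1.969 nmi.

1.969 nmi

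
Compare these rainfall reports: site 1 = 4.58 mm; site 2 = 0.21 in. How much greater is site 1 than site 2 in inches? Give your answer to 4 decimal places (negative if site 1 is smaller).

-0.0297 in

site 1: 4.58 mm = 0.180315 in.
Difference: 0.180315 − 0.210000 = -0.0297 in.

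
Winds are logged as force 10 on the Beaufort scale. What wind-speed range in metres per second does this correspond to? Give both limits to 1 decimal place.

Beaufort 10 (storm) spans 24.5–28.4 m/s.

24.5 to 28.4 m/s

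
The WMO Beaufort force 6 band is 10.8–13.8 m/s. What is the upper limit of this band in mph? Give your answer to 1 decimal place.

10.8–13.8 m/s × 2.237 = 24.2–30.9 mph.

30.9 mph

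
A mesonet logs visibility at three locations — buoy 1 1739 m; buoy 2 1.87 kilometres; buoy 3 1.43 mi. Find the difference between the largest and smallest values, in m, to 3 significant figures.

buoy 2: 1.87 km = 1870.00 m.
buoy 3: 1.43 SM = 2301.36 m.
Spread: 2301.36 − 1739.00 = 562 m.

562 m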